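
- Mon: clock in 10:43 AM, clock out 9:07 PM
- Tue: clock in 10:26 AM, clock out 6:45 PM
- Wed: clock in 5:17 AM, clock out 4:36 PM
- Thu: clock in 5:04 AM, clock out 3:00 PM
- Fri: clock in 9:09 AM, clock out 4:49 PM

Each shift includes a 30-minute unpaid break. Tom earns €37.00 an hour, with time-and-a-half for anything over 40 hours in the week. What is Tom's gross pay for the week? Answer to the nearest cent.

Mon: 10:43 AM–9:07 PM = 10 h 24 min; less 30 min break → 9 h 54 min
Tue: 10:26 AM–6:45 PM = 8 h 19 min; less 30 min break → 7 h 49 min
Wed: 5:17 AM–4:36 PM = 11 h 19 min; less 30 min break → 10 h 49 min
Thu: 5:04 AM–3:00 PM = 9 h 56 min; less 30 min break → 9 h 26 min
Fri: 9:09 AM–4:49 PM = 7 h 40 min; less 30 min break → 7 h 10 min
Total worked: 45 h 8 min = 2708 min.
Regular 40 h 0 min = 2400 min at €37.00/h; overtime 5 h 8 min = 308 min at €55.50/h.
Pay = (2400 × €37.00 + 308 × €55.50) ÷ 60 = €1764.90.

€1764.90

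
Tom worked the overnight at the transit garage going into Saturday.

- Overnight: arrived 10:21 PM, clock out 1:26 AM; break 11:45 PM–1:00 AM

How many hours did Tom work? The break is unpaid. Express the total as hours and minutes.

Overnight: 10:21 PM → midnight = 1 h 39 min; midnight → 1:26 AM = 1 h 26 min; span 3 h 5 min; less 75 min break → 1 h 50 min

1 h 50 min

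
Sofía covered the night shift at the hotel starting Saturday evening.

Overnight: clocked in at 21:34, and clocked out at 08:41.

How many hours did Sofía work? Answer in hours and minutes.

Overnight: 21:34 → midnight = 2 h 26 min; midnight → 08:41 = 8 h 41 min; span 11 h 7 min

11 h 7 min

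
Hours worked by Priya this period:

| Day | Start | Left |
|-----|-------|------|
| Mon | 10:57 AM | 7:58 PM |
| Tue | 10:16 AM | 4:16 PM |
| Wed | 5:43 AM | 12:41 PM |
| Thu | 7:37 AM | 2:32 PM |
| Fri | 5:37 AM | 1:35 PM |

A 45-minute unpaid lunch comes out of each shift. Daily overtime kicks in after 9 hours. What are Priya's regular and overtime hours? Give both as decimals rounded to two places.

Regular 33.12 hours, overtime 0.00 hours

Mon: 10:57 AM–7:58 PM = 9 h 1 min; less 45 min break → 8 h 16 min
Tue: 10:16 AM–4:16 PM = 6 h 0 min; less 45 min break → 5 h 15 min
Wed: 5:43 AM–12:41 PM = 6 h 58 min; less 45 min break → 6 h 13 min
Thu: 7:37 AM–2:32 PM = 6 h 55 min; less 45 min break → 6 h 10 min
Fri: 5:37 AM–1:35 PM = 7 h 58 min; less 45 min break → 7 h 13 min
Mon reg 8 h 16 min / OT 0 h 0 min; Tue reg 5 h 15 min / OT 0 h 0 min; Wed reg 6 h 13 min / OT 0 h 0 min; Thu reg 6 h 10 min / OT 0 h 0 min; Fri reg 7 h 13 min / OT 0 h 0 min.
Totals: regular 33 h 7 min, overtime 0 h 0 min.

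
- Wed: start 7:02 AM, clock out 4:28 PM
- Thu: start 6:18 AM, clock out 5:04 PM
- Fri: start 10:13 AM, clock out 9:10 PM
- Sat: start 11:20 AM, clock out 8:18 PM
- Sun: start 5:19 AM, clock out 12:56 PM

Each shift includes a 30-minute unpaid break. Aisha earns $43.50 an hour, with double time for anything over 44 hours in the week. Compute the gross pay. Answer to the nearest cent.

Wed: 7:02 AM–4:28 PM = 9 h 26 min; less 30 min break → 8 h 56 min
Thu: 6:18 AM–5:04 PM = 10 h 46 min; less 30 min break → 10 h 16 min
Fri: 10:13 AM–9:10 PM = 10 h 57 min; less 30 min break → 10 h 27 min
Sat: 11:20 AM–8:18 PM = 8 h 58 min; less 30 min break → 8 h 28 min
Sun: 5:19 AM–12:56 PM = 7 h 37 min; less 30 min break → 7 h 7 min
Total worked: 45 h 14 min = 2714 min.
Regular 44 h 0 min = 2640 min at $43.50/h; overtime 1 h 14 min = 74 min at $87.00/h.
Pay = (2640 × $43.50 + 74 × $87.00) ÷ 60 = $2021.30.

$2021.30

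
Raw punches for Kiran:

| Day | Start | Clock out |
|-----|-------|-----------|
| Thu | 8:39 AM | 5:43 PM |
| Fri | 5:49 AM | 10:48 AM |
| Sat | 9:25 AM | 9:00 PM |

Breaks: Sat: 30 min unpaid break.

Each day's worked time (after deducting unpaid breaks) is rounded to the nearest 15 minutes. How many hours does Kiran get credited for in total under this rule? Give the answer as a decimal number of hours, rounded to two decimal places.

25.00 hours

Thu: 8:39 AM–5:43 PM = 9 h 4 min → rounds to 9 h 0 min
Fri: 5:49 AM–10:48 AM = 4 h 59 min → rounds to 5 h 0 min
Sat: 9:25 AM–9:00 PM = 11 h 35 min − 30 min = 11 h 5 min → rounds to 11 h 0 min
Total credited: 25 h 0 min.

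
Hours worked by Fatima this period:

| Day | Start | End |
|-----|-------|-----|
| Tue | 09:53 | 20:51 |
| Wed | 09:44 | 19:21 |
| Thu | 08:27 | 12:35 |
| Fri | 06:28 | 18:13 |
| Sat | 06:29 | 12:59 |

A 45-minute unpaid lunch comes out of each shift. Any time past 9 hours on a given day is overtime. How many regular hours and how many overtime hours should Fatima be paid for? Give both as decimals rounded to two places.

Regular 36.00 hours, overtime 3.22 hours

Tue: 09:53–20:51 = 10 h 58 min; less 45 min break → 10 h 13 min
Wed: 09:44–19:21 = 9 h 37 min; less 45 min break → 8 h 52 min
Thu: 08:27–12:35 = 4 h 8 min; less 45 min break → 3 h 23 min
Fri: 06:28–18:13 = 11 h 45 min; less 45 min break → 11 h 0 min
Sat: 06:29–12:59 = 6 h 30 min; less 45 min break → 5 h 45 min
Tue reg 9 h 0 min / OT 1 h 13 min; Wed reg 8 h 52 min / OT 0 h 0 min; Thu reg 3 h 23 min / OT 0 h 0 min; Fri reg 9 h 0 min / OT 2 h 0 min; Sat reg 5 h 45 min / OT 0 h 0 min.
Totals: regular 36 h 0 min, overtime 3 h 13 min.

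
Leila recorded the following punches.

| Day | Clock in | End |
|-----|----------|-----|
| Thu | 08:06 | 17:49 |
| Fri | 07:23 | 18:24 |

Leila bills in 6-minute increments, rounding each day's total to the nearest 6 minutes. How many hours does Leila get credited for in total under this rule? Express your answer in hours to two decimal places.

20.70 hours

Thu: 08:06–17:49 = 9 h 43 min → rounds to 9 h 42 min
Fri: 07:23–18:24 = 11 h 1 min → rounds to 11 h 0 min
Total credited: 20 h 42 min.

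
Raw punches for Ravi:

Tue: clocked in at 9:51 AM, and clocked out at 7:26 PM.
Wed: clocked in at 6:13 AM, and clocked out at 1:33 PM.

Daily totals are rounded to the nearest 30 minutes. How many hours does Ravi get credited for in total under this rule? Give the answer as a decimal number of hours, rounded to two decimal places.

17.00 hours

Tue: 9:51 AM–7:26 PM = 9 h 35 min → rounds to 9 h 30 min
Wed: 6:13 AM–1:33 PM = 7 h 20 min → rounds to 7 h 30 min
Total credited: 17 h 0 min.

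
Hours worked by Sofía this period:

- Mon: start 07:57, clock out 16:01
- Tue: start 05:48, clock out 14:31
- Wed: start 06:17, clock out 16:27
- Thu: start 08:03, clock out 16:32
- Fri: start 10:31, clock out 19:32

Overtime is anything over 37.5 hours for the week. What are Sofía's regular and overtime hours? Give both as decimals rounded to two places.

Mon: 07:57–16:01 = 8 h 4 min
Tue: 05:48–14:31 = 8 h 43 min
Wed: 06:17–16:27 = 10 h 10 min
Thu: 08:03–16:32 = 8 h 29 min
Fri: 10:31–19:32 = 9 h 1 min
Total worked: 44 h 27 min = 44.45 h.
Threshold 37.5 h → overtime 6 h 57 min, regular 37 h 30 min.

Regular 37.50 hours, overtime 6.95 hours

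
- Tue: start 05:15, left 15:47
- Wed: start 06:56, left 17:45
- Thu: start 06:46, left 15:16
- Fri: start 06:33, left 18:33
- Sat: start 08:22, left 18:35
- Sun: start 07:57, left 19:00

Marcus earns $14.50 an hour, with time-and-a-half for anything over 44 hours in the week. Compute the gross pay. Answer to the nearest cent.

Tue: 05:15–15:47 = 10 h 32 min
Wed: 06:56–17:45 = 10 h 49 min
Thu: 06:46–15:16 = 8 h 30 min
Fri: 06:33–18:33 = 12 h 0 min
Sat: 08:22–18:35 = 10 h 13 min
Sun: 07:57–19:00 = 11 h 3 min
Total worked: 63 h 7 min = 3787 min.
Regular 44 h 0 min = 2640 min at $14.50/h; overtime 19 h 7 min = 1147 min at $21.75/h.
Pay = (2640 × $14.50 + 1147 × $21.75) ÷ 60 = $1053.79.

$1053.79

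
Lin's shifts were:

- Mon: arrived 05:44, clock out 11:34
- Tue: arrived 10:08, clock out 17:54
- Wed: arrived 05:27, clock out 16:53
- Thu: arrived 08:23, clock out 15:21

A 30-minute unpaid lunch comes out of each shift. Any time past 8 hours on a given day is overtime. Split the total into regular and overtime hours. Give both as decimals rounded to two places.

Mon: 05:44–11:34 = 5 h 50 min; less 30 min break → 5 h 20 min
Tue: 10:08–17:54 = 7 h 46 min; less 30 min break → 7 h 16 min
Wed: 05:27–16:53 = 11 h 26 min; less 30 min break → 10 h 56 min
Thu: 08:23–15:21 = 6 h 58 min; less 30 min break → 6 h 28 min
Mon reg 5 h 20 min / OT 0 h 0 min; Tue reg 7 h 16 min / OT 0 h 0 min; Wed reg 8 h 0 min / OT 2 h 56 min; Thu reg 6 h 28 min / OT 0 h 0 min.
Totals: regular 27 h 4 min, overtime 2 h 56 min.

Regular 27.07 hours, overtime 2.93 hours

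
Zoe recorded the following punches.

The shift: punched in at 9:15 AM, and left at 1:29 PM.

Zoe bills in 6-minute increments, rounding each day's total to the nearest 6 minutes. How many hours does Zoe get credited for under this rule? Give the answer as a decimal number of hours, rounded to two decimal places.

The shift: 9:15 AM–1:29 PM = 4 h 14 min → rounds to 4 h 12 min

4.20 hours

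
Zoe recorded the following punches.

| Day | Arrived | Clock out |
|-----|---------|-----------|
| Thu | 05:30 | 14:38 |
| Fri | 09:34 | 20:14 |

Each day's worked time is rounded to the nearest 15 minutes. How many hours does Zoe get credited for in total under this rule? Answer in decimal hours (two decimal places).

20.00 hours

Thu: 05:30–14:38 = 9 h 8 min → rounds to 9 h 15 min
Fri: 09:34–20:14 = 10 h 40 min → rounds to 10 h 45 min
Total credited: 20 h 0 min.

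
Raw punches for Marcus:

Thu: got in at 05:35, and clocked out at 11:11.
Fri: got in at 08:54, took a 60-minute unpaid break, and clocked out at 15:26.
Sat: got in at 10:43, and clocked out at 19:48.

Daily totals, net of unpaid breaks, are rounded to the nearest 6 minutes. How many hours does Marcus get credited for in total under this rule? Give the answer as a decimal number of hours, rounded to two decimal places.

20.20 hours

Thu: 05:35–11:11 = 5 h 36 min → rounds to 5 h 36 min
Fri: 08:54–15:26 = 6 h 32 min − 60 min = 5 h 32 min → rounds to 5 h 30 min
Sat: 10:43–19:48 = 9 h 5 min → rounds to 9 h 6 min
Total credited: 20 h 12 min.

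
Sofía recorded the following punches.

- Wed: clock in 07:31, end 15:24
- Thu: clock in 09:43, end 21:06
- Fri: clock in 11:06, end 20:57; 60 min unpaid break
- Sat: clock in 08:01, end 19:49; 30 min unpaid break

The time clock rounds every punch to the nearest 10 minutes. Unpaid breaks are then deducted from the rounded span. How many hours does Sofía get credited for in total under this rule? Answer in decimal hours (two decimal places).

Wed: in 07:31→07:30, out 15:24→15:20; 7 h 50 min
Thu: in 09:43→09:40, out 21:06→21:10; 11 h 30 min
Fri: in 11:06→11:10, out 20:57→21:00; 9 h 50 min − 60 min = 8 h 50 min
Sat: in 08:01→08:00, out 19:49→19:50; 11 h 50 min − 30 min = 11 h 20 min
Total credited: 39 h 30 min.

39.50 hours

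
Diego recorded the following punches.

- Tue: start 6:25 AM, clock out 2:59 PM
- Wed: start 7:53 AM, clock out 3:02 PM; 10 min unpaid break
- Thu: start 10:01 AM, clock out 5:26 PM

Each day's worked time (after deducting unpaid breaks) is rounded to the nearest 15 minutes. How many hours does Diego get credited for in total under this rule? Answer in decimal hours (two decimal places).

23.00 hours

Tue: 6:25 AM–2:59 PM = 8 h 34 min → rounds to 8 h 30 min
Wed: 7:53 AM–3:02 PM = 7 h 9 min − 10 min = 6 h 59 min → rounds to 7 h 0 min
Thu: 10:01 AM–5:26 PM = 7 h 25 min → rounds to 7 h 30 min
Total credited: 23 h 0 min.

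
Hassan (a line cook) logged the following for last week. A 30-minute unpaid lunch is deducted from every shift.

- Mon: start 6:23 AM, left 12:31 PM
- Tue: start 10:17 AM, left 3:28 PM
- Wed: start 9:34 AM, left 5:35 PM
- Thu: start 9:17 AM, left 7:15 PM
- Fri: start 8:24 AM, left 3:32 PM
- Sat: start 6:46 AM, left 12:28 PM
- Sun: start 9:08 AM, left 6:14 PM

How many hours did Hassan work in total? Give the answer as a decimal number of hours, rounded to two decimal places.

47.73 hours

Mon: 6:23 AM–12:31 PM = 6 h 8 min; less 30 min break → 5 h 38 min
Tue: 10:17 AM–3:28 PM = 5 h 11 min; less 30 min break → 4 h 41 min
Wed: 9:34 AM–5:35 PM = 8 h 1 min; less 30 min break → 7 h 31 min
Thu: 9:17 AM–7:15 PM = 9 h 58 min; less 30 min break → 9 h 28 min
Fri: 8:24 AM–3:32 PM = 7 h 8 min; less 30 min break → 6 h 38 min
Sat: 6:46 AM–12:28 PM = 5 h 42 min; less 30 min break → 5 h 12 min
Sun: 9:08 AM–6:14 PM = 9 h 6 min; less 30 min break → 8 h 36 min
Total: 5 h 38 min + 4 h 41 min + 7 h 31 min + 9 h 28 min + 6 h 38 min + 5 h 12 min + 8 h 36 min = 47 h 44 min.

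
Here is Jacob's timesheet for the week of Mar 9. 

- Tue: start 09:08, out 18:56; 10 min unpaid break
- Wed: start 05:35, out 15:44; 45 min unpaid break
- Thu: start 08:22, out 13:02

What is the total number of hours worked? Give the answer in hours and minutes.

Tue: 09:08–18:56 = 9 h 48 min; less 10 min break → 9 h 38 min
Wed: 05:35–15:44 = 10 h 9 min; less 45 min break → 9 h 24 min
Thu: 08:22–13:02 = 4 h 40 min
Total: 9 h 38 min + 9 h 24 min + 4 h 40 min = 23 h 42 min.

23 h 42 min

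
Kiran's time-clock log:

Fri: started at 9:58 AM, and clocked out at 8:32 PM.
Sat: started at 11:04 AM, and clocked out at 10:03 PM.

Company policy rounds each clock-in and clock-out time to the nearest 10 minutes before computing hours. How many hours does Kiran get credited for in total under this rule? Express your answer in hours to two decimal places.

Fri: in 9:58 AM→10:00 AM, out 8:32 PM→8:30 PM; 10 h 30 min
Sat: in 11:04 AM→11:00 AM, out 10:03 PM→10:00 PM; 11 h 0 min
Total credited: 21 h 30 min.

21.50 hours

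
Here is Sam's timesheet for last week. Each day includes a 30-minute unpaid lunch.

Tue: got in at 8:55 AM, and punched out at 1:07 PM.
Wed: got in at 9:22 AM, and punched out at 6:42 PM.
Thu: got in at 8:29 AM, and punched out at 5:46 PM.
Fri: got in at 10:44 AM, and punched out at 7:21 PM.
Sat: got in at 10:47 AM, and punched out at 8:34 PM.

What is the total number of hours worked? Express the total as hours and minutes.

Tue: 8:55 AM–1:07 PM = 4 h 12 min; less 30 min break → 3 h 42 min
Wed: 9:22 AM–6:42 PM = 9 h 20 min; less 30 min break → 8 h 50 min
Thu: 8:29 AM–5:46 PM = 9 h 17 min; less 30 min break → 8 h 47 min
Fri: 10:44 AM–7:21 PM = 8 h 37 min; less 30 min break → 8 h 7 min
Sat: 10:47 AM–8:34 PM = 9 h 47 min; less 30 min break → 9 h 17 min
Total: 3 h 42 min + 8 h 50 min + 8 h 47 min + 8 h 7 min + 9 h 17 min = 38 h 43 min.

38 h 43 min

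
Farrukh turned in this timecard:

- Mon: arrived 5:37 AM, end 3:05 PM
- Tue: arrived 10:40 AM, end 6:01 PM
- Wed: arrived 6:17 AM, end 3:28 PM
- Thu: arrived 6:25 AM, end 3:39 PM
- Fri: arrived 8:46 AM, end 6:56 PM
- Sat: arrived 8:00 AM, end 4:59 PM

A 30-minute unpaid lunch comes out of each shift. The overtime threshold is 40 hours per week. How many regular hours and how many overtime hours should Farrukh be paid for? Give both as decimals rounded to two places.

Mon: 5:37 AM–3:05 PM = 9 h 28 min; less 30 min break → 8 h 58 min
Tue: 10:40 AM–6:01 PM = 7 h 21 min; less 30 min break → 6 h 51 min
Wed: 6:17 AM–3:28 PM = 9 h 11 min; less 30 min break → 8 h 41 min
Thu: 6:25 AM–3:39 PM = 9 h 14 min; less 30 min break → 8 h 44 min
Fri: 8:46 AM–6:56 PM = 10 h 10 min; less 30 min break → 9 h 40 min
Sat: 8:00 AM–4:59 PM = 8 h 59 min; less 30 min break → 8 h 29 min
Total worked: 51 h 23 min = 51.38 h.
Threshold 40 h → overtime 11 h 23 min, regular 40 h 0 min.

Regular 40.00 hours, overtime 11.38 hours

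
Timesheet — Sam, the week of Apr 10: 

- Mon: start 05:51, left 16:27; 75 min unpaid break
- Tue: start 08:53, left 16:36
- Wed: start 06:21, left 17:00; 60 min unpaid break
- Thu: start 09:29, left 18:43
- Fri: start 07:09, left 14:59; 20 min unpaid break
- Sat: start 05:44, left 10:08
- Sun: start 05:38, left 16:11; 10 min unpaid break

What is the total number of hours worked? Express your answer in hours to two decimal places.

Mon: 05:51–16:27 = 10 h 36 min; less 75 min break → 9 h 21 min
Tue: 08:53–16:36 = 7 h 43 min
Wed: 06:21–17:00 = 10 h 39 min; less 60 min break → 9 h 39 min
Thu: 09:29–18:43 = 9 h 14 min
Fri: 07:09–14:59 = 7 h 50 min; less 20 min break → 7 h 30 min
Sat: 05:44–10:08 = 4 h 24 min
Sun: 05:38–16:11 = 10 h 33 min; less 10 min break → 10 h 23 min
Total: 9 h 21 min + 7 h 43 min + 9 h 39 min + 9 h 14 min + 7 h 30 min + 4 h 24 min + 10 h 23 min = 58 h 14 min.

58.23 hours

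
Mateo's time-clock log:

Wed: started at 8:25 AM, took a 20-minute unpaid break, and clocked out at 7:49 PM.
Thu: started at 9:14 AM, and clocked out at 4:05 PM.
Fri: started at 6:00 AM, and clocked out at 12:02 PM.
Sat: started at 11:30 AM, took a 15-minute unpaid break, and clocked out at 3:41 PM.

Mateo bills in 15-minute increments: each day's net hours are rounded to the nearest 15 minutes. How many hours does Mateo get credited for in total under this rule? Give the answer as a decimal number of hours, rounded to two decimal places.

27.75 hours

Wed: 8:25 AM–7:49 PM = 11 h 24 min − 20 min = 11 h 4 min → rounds to 11 h 0 min
Thu: 9:14 AM–4:05 PM = 6 h 51 min → rounds to 6 h 45 min
Fri: 6:00 AM–12:02 PM = 6 h 2 min → rounds to 6 h 0 min
Sat: 11:30 AM–3:41 PM = 4 h 11 min − 15 min = 3 h 56 min → rounds to 4 h 0 min
Total credited: 27 h 45 min.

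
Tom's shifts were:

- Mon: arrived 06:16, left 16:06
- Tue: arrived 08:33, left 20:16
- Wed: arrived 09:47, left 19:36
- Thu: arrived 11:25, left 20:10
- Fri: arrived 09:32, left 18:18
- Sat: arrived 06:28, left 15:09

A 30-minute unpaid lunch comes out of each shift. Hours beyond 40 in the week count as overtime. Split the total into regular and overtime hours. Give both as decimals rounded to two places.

Mon: 06:16–16:06 = 9 h 50 min; less 30 min break → 9 h 20 min
Tue: 08:33–20:16 = 11 h 43 min; less 30 min break → 11 h 13 min
Wed: 09:47–19:36 = 9 h 49 min; less 30 min break → 9 h 19 min
Thu: 11:25–20:10 = 8 h 45 min; less 30 min break → 8 h 15 min
Fri: 09:32–18:18 = 8 h 46 min; less 30 min break → 8 h 16 min
Sat: 06:28–15:09 = 8 h 41 min; less 30 min break → 8 h 11 min
Total worked: 54 h 34 min = 54.57 h.
Threshold 40 h → overtime 14 h 34 min, regular 40 h 0 min.

Regular 40.00 hours, overtime 14.57 hours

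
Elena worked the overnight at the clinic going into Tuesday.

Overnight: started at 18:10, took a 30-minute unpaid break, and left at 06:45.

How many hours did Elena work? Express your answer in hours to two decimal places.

Overnight: 18:10 → midnight = 5 h 50 min; midnight → 06:45 = 6 h 45 min; span 12 h 35 min; less 30 min break → 12 h 5 min

12.08 hours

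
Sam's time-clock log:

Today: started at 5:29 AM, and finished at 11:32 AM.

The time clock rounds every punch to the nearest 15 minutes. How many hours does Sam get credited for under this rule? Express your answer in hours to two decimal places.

6.00 hours

Today: in 5:29 AM→5:30 AM, out 11:32 AM→11:30 AM; 6 h 0 min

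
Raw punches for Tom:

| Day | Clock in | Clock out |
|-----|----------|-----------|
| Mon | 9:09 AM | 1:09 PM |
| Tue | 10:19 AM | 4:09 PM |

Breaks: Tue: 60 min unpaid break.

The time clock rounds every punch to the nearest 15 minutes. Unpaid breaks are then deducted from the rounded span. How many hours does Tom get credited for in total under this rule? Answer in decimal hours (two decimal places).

Mon: in 9:09 AM→9:15 AM, out 1:09 PM→1:15 PM; 4 h 0 min
Tue: in 10:19 AM→10:15 AM, out 4:09 PM→4:15 PM; 6 h 0 min − 60 min = 5 h 0 min
Total credited: 9 h 0 min.

9.00 hours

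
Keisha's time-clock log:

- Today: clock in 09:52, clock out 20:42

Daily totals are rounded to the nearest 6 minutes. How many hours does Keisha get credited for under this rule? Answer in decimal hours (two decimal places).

Today: 09:52–20:42 = 10 h 50 min → rounds to 10 h 48 min

10.80 hours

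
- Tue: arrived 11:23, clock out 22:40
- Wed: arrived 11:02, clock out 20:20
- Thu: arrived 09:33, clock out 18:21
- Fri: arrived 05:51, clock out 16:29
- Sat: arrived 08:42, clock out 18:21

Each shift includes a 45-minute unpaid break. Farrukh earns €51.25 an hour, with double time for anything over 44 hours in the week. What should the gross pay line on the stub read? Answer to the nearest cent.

€2451.46

Tue: 11:23–22:40 = 11 h 17 min; less 45 min break → 10 h 32 min
Wed: 11:02–20:20 = 9 h 18 min; less 45 min break → 8 h 33 min
Thu: 09:33–18:21 = 8 h 48 min; less 45 min break → 8 h 3 min
Fri: 05:51–16:29 = 10 h 38 min; less 45 min break → 9 h 53 min
Sat: 08:42–18:21 = 9 h 39 min; less 45 min break → 8 h 54 min
Total worked: 45 h 55 min = 2755 min.
Regular 44 h 0 min = 2640 min at €51.25/h; overtime 1 h 55 min = 115 min at €102.50/h.
Pay = (2640 × €51.25 + 115 × €102.50) ÷ 60 = €2451.46.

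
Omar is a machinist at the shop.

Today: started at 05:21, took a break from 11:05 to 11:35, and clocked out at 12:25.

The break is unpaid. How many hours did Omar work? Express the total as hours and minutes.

Today: 05:21–12:25 = 7 h 4 min; less 30 min break → 6 h 34 min

6 h 34 min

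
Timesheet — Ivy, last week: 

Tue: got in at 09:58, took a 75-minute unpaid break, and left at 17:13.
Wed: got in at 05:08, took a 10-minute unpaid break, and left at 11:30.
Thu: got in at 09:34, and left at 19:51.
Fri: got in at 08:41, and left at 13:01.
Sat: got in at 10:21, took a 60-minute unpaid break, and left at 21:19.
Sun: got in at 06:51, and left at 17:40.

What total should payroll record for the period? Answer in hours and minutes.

47 h 36 min

Tue: 09:58–17:13 = 7 h 15 min; less 75 min break → 6 h 0 min
Wed: 05:08–11:30 = 6 h 22 min; less 10 min break → 6 h 12 min
Thu: 09:34–19:51 = 10 h 17 min
Fri: 08:41–13:01 = 4 h 20 min
Sat: 10:21–21:19 = 10 h 58 min; less 60 min break → 9 h 58 min
Sun: 06:51–17:40 = 10 h 49 min
Total: 6 h 0 min + 6 h 12 min + 10 h 17 min + 4 h 20 min + 9 h 58 min + 10 h 49 min = 47 h 36 min.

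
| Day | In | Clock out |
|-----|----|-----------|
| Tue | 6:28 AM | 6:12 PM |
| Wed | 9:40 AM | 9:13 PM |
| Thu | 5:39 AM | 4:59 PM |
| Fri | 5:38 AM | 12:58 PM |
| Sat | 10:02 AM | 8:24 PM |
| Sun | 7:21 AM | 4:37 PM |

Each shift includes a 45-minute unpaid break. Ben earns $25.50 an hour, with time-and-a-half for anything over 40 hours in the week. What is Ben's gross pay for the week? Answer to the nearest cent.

$1673.44

Tue: 6:28 AM–6:12 PM = 11 h 44 min; less 45 min break → 10 h 59 min
Wed: 9:40 AM–9:13 PM = 11 h 33 min; less 45 min break → 10 h 48 min
Thu: 5:39 AM–4:59 PM = 11 h 20 min; less 45 min break → 10 h 35 min
Fri: 5:38 AM–12:58 PM = 7 h 20 min; less 45 min break → 6 h 35 min
Sat: 10:02 AM–8:24 PM = 10 h 22 min; less 45 min break → 9 h 37 min
Sun: 7:21 AM–4:37 PM = 9 h 16 min; less 45 min break → 8 h 31 min
Total worked: 57 h 5 min = 3425 min.
Regular 40 h 0 min = 2400 min at $25.50/h; overtime 17 h 5 min = 1025 min at $38.25/h.
Pay = (2400 × $25.50 + 1025 × $38.25) ÷ 60 = $1673.44.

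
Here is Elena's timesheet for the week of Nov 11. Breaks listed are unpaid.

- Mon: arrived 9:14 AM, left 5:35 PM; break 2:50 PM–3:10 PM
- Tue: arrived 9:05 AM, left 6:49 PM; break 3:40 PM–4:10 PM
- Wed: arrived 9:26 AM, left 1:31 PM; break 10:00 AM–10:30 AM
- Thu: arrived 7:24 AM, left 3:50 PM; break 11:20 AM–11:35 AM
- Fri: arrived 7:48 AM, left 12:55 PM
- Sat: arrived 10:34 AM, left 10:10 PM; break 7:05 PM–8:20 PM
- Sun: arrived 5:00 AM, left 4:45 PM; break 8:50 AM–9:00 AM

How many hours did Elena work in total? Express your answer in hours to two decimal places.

56.07 hours

Mon: 9:14 AM–5:35 PM = 8 h 21 min; less 20 min break → 8 h 1 min
Tue: 9:05 AM–6:49 PM = 9 h 44 min; less 30 min break → 9 h 14 min
Wed: 9:26 AM–1:31 PM = 4 h 5 min; less 30 min break → 3 h 35 min
Thu: 7:24 AM–3:50 PM = 8 h 26 min; less 15 min break → 8 h 11 min
Fri: 7:48 AM–12:55 PM = 5 h 7 min
Sat: 10:34 AM–10:10 PM = 11 h 36 min; less 75 min break → 10 h 21 min
Sun: 5:00 AM–4:45 PM = 11 h 45 min; less 10 min break → 11 h 35 min
Total: 8 h 1 min + 9 h 14 min + 3 h 35 min + 8 h 11 min + 5 h 7 min + 10 h 21 min + 11 h 35 min = 56 h 4 min.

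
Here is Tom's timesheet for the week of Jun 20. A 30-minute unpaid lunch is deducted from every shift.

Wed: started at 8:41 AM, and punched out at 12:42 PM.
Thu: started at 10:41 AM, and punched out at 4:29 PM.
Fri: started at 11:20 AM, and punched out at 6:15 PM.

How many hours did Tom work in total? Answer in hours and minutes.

15 h 14 min

Wed: 8:41 AM–12:42 PM = 4 h 1 min; less 30 min break → 3 h 31 min
Thu: 10:41 AM–4:29 PM = 5 h 48 min; less 30 min break → 5 h 18 min
Fri: 11:20 AM–6:15 PM = 6 h 55 min; less 30 min break → 6 h 25 min
Total: 3 h 31 min + 5 h 18 min + 6 h 25 min = 15 h 14 min.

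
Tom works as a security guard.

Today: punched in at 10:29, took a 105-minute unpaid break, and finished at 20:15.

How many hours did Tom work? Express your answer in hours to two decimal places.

Today: 10:29–20:15 = 9 h 46 min; less 105 min break → 8 h 1 min

8.02 hours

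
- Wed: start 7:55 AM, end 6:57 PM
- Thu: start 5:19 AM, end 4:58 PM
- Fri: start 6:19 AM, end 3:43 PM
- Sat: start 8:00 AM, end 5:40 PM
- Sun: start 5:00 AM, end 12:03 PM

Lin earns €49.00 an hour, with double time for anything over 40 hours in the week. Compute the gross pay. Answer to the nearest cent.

€2822.40

Wed: 7:55 AM–6:57 PM = 11 h 2 min
Thu: 5:19 AM–4:58 PM = 11 h 39 min
Fri: 6:19 AM–3:43 PM = 9 h 24 min
Sat: 8:00 AM–5:40 PM = 9 h 40 min
Sun: 5:00 AM–12:03 PM = 7 h 3 min
Total worked: 48 h 48 min = 2928 min.
Regular 40 h 0 min = 2400 min at €49.00/h; overtime 8 h 48 min = 528 min at €98.00/h.
Pay = (2400 × €49.00 + 528 × €98.00) ÷ 60 = €2822.40.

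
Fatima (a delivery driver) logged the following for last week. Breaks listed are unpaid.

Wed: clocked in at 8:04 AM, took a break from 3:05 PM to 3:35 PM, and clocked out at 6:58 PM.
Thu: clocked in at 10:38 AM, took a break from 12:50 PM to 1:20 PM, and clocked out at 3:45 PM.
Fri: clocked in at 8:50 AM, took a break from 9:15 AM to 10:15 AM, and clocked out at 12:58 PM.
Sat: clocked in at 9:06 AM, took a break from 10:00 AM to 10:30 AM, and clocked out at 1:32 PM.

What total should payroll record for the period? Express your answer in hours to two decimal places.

Wed: 8:04 AM–6:58 PM = 10 h 54 min; less 30 min break → 10 h 24 min
Thu: 10:38 AM–3:45 PM = 5 h 7 min; less 30 min break → 4 h 37 min
Fri: 8:50 AM–12:58 PM = 4 h 8 min; less 60 min break → 3 h 8 min
Sat: 9:06 AM–1:32 PM = 4 h 26 min; less 30 min break → 3 h 56 min
Total: 10 h 24 min + 4 h 37 min + 3 h 8 min + 3 h 56 min = 22 h 5 min.

22.08 hours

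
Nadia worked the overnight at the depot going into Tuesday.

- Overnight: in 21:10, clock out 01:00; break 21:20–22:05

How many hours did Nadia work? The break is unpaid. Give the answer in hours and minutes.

3 h 5 min

Overnight: 21:10 → midnight = 2 h 50 min; midnight → 01:00 = 1 h 0 min; span 3 h 50 min; less 45 min break → 3 h 5 min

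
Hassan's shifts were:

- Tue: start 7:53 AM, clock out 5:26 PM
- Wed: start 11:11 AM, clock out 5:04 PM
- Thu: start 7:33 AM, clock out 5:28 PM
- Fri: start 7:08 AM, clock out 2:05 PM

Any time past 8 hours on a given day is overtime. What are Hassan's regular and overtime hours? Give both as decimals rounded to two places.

Tue: 7:53 AM–5:26 PM = 9 h 33 min
Wed: 11:11 AM–5:04 PM = 5 h 53 min
Thu: 7:33 AM–5:28 PM = 9 h 55 min
Fri: 7:08 AM–2:05 PM = 6 h 57 min
Tue reg 8 h 0 min / OT 1 h 33 min; Wed reg 5 h 53 min / OT 0 h 0 min; Thu reg 8 h 0 min / OT 1 h 55 min; Fri reg 6 h 57 min / OT 0 h 0 min.
Totals: regular 28 h 50 min, overtime 3 h 28 min.

Regular 28.83 hours, overtime 3.47 hours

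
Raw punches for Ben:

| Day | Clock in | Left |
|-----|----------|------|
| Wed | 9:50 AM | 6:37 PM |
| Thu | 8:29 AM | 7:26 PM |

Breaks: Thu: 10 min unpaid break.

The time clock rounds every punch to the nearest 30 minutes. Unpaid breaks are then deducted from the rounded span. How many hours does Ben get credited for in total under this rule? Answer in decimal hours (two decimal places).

Wed: in 9:50 AM→10:00 AM, out 6:37 PM→6:30 PM; 8 h 30 min
Thu: in 8:29 AM→8:30 AM, out 7:26 PM→7:30 PM; 11 h 0 min − 10 min = 10 h 50 min
Total credited: 19 h 20 min.

19.33 hours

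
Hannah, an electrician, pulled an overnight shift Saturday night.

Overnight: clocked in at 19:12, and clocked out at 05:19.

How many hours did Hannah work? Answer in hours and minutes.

10 h 7 min

Overnight: 19:12 → midnight = 4 h 48 min; midnight → 05:19 = 5 h 19 min; span 10 h 7 min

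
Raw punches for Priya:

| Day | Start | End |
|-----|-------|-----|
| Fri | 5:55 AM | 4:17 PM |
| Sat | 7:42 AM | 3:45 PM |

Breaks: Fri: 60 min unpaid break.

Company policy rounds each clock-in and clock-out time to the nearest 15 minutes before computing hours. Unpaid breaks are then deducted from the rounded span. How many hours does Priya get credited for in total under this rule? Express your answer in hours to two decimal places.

17.25 hours

Fri: in 5:55 AM→6:00 AM, out 4:17 PM→4:15 PM; 10 h 15 min − 60 min = 9 h 15 min
Sat: in 7:42 AM→7:45 AM, out 3:45 PM→3:45 PM; 8 h 0 min
Total credited: 17 h 15 min.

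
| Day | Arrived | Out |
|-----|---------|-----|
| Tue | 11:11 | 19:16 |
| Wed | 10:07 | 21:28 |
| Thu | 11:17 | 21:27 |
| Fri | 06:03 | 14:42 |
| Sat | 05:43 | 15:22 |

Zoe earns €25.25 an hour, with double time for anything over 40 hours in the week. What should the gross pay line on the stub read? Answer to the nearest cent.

Tue: 11:11–19:16 = 8 h 5 min
Wed: 10:07–21:28 = 11 h 21 min
Thu: 11:17–21:27 = 10 h 10 min
Fri: 06:03–14:42 = 8 h 39 min
Sat: 05:43–15:22 = 9 h 39 min
Total worked: 47 h 54 min = 2874 min.
Regular 40 h 0 min = 2400 min at €25.25/h; overtime 7 h 54 min = 474 min at €50.50/h.
Pay = (2400 × €25.25 + 474 × €50.50) ÷ 60 = €1408.95.

€1408.95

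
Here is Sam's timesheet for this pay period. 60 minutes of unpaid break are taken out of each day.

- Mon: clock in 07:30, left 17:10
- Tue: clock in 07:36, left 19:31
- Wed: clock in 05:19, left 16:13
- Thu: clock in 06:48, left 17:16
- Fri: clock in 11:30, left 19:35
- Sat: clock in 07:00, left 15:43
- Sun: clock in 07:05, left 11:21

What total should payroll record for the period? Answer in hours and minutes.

Mon: 07:30–17:10 = 9 h 40 min; less 60 min break → 8 h 40 min
Tue: 07:36–19:31 = 11 h 55 min; less 60 min break → 10 h 55 min
Wed: 05:19–16:13 = 10 h 54 min; less 60 min break → 9 h 54 min
Thu: 06:48–17:16 = 10 h 28 min; less 60 min break → 9 h 28 min
Fri: 11:30–19:35 = 8 h 5 min; less 60 min break → 7 h 5 min
Sat: 07:00–15:43 = 8 h 43 min; less 60 min break → 7 h 43 min
Sun: 07:05–11:21 = 4 h 16 min; less 60 min break → 3 h 16 min
Total: 8 h 40 min + 10 h 55 min + 9 h 54 min + 9 h 28 min + 7 h 5 min + 7 h 43 min + 3 h 16 min = 57 h 1 min.

57 h 1 min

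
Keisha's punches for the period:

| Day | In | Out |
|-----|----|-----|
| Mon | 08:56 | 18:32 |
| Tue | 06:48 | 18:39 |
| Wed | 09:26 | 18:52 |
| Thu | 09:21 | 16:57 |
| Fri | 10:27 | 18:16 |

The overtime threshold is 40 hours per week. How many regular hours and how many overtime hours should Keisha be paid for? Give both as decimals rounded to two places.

Mon: 08:56–18:32 = 9 h 36 min
Tue: 06:48–18:39 = 11 h 51 min
Wed: 09:26–18:52 = 9 h 26 min
Thu: 09:21–16:57 = 7 h 36 min
Fri: 10:27–18:16 = 7 h 49 min
Total worked: 46 h 18 min = 46.30 h.
Threshold 40 h → overtime 6 h 18 min, regular 40 h 0 min.

Regular 40.00 hours, overtime 6.30 hours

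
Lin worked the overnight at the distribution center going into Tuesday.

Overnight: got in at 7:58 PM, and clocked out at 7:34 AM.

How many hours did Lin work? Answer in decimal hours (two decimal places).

11.60 hours

Overnight: 7:58 PM → midnight = 4 h 2 min; midnight → 7:34 AM = 7 h 34 min; span 11 h 36 min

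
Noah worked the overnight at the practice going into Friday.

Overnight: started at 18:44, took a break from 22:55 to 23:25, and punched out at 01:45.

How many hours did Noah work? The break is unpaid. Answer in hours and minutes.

Overnight: 18:44 → midnight = 5 h 16 min; midnight → 01:45 = 1 h 45 min; span 7 h 1 min; less 30 min break → 6 h 31 min

6 h 31 min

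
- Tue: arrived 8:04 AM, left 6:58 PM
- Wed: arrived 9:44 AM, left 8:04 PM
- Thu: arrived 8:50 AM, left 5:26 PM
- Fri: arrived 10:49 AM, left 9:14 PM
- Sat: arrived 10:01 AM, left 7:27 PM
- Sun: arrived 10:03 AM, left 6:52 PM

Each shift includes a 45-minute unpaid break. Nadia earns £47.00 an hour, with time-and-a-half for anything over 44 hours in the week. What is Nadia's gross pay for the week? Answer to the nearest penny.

Tue: 8:04 AM–6:58 PM = 10 h 54 min; less 45 min break → 10 h 9 min
Wed: 9:44 AM–8:04 PM = 10 h 20 min; less 45 min break → 9 h 35 min
Thu: 8:50 AM–5:26 PM = 8 h 36 min; less 45 min break → 7 h 51 min
Fri: 10:49 AM–9:14 PM = 10 h 25 min; less 45 min break → 9 h 40 min
Sat: 10:01 AM–7:27 PM = 9 h 26 min; less 45 min break → 8 h 41 min
Sun: 10:03 AM–6:52 PM = 8 h 49 min; less 45 min break → 8 h 4 min
Total worked: 54 h 0 min = 3240 min.
Regular 44 h 0 min = 2640 min at £47.00/h; overtime 10 h 0 min = 600 min at £70.50/h.
Pay = (2640 × £47.00 + 600 × £70.50) ÷ 60 = £2773.00.

£2773.00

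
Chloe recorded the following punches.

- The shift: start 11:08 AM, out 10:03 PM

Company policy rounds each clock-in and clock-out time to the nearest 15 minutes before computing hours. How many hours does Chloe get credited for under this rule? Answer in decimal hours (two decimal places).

The shift: in 11:08 AM→11:15 AM, out 10:03 PM→10:00 PM; 10 h 45 min

10.75 hours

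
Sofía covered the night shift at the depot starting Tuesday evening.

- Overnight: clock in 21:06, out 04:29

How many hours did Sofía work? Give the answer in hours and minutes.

7 h 23 min

Overnight: 21:06 → midnight = 2 h 54 min; midnight → 04:29 = 4 h 29 min; span 7 h 23 min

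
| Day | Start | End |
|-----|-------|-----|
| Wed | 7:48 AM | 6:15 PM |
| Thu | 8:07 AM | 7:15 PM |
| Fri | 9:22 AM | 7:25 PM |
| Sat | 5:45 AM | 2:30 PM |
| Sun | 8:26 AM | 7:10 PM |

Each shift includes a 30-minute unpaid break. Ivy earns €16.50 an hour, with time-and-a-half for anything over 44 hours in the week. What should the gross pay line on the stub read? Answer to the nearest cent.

€840.26

Wed: 7:48 AM–6:15 PM = 10 h 27 min; less 30 min break → 9 h 57 min
Thu: 8:07 AM–7:15 PM = 11 h 8 min; less 30 min break → 10 h 38 min
Fri: 9:22 AM–7:25 PM = 10 h 3 min; less 30 min break → 9 h 33 min
Sat: 5:45 AM–2:30 PM = 8 h 45 min; less 30 min break → 8 h 15 min
Sun: 8:26 AM–7:10 PM = 10 h 44 min; less 30 min break → 10 h 14 min
Total worked: 48 h 37 min = 2917 min.
Regular 44 h 0 min = 2640 min at €16.50/h; overtime 4 h 37 min = 277 min at €24.75/h.
Pay = (2640 × €16.50 + 277 × €24.75) ÷ 60 = €840.26.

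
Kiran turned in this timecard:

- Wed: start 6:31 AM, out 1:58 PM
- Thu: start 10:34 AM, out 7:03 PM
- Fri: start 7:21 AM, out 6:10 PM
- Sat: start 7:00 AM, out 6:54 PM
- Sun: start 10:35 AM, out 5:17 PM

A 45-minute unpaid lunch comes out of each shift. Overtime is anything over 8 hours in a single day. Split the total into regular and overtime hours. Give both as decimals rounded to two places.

Regular 36.38 hours, overtime 5.22 hours

Wed: 6:31 AM–1:58 PM = 7 h 27 min; less 45 min break → 6 h 42 min
Thu: 10:34 AM–7:03 PM = 8 h 29 min; less 45 min break → 7 h 44 min
Fri: 7:21 AM–6:10 PM = 10 h 49 min; less 45 min break → 10 h 4 min
Sat: 7:00 AM–6:54 PM = 11 h 54 min; less 45 min break → 11 h 9 min
Sun: 10:35 AM–5:17 PM = 6 h 42 min; less 45 min break → 5 h 57 min
Wed reg 6 h 42 min / OT 0 h 0 min; Thu reg 7 h 44 min / OT 0 h 0 min; Fri reg 8 h 0 min / OT 2 h 4 min; Sat reg 8 h 0 min / OT 3 h 9 min; Sun reg 5 h 57 min / OT 0 h 0 min.
Totals: regular 36 h 23 min, overtime 5 h 13 min.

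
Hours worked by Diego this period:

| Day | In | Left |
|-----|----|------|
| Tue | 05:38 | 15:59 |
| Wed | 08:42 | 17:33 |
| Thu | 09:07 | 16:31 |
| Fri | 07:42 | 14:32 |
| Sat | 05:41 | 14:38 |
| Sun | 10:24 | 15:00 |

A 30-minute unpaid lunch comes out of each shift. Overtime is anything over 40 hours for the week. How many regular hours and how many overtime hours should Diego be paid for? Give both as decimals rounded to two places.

Regular 40.00 hours, overtime 3.98 hours

Tue: 05:38–15:59 = 10 h 21 min; less 30 min break → 9 h 51 min
Wed: 08:42–17:33 = 8 h 51 min; less 30 min break → 8 h 21 min
Thu: 09:07–16:31 = 7 h 24 min; less 30 min break → 6 h 54 min
Fri: 07:42–14:32 = 6 h 50 min; less 30 min break → 6 h 20 min
Sat: 05:41–14:38 = 8 h 57 min; less 30 min break → 8 h 27 min
Sun: 10:24–15:00 = 4 h 36 min; less 30 min break → 4 h 6 min
Total worked: 43 h 59 min = 43.98 h.
Threshold 40 h → overtime 3 h 59 min, regular 40 h 0 min.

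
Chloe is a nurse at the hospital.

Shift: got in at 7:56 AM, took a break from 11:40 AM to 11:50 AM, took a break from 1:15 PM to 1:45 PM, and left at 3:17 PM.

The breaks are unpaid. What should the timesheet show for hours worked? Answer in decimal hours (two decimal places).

6.68 hours

Shift: 7:56 AM–3:17 PM = 7 h 21 min; less 40 min break → 6 h 41 min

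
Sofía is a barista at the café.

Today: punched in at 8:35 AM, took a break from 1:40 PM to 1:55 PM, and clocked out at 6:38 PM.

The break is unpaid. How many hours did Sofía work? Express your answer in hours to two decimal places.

Today: 8:35 AM–6:38 PM = 10 h 3 min; less 15 min break → 9 h 48 min

9.80 hours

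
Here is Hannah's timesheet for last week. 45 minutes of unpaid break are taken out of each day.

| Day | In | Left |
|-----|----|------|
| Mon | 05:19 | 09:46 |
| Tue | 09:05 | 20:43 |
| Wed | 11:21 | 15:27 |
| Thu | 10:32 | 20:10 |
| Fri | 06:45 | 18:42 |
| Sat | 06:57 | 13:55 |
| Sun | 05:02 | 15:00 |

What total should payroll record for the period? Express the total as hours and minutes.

Mon: 05:19–09:46 = 4 h 27 min; less 45 min break → 3 h 42 min
Tue: 09:05–20:43 = 11 h 38 min; less 45 min break → 10 h 53 min
Wed: 11:21–15:27 = 4 h 6 min; less 45 min break → 3 h 21 min
Thu: 10:32–20:10 = 9 h 38 min; less 45 min break → 8 h 53 min
Fri: 06:45–18:42 = 11 h 57 min; less 45 min break → 11 h 12 min
Sat: 06:57–13:55 = 6 h 58 min; less 45 min break → 6 h 13 min
Sun: 05:02–15:00 = 9 h 58 min; less 45 min break → 9 h 13 min
Total: 3 h 42 min + 10 h 53 min + 3 h 21 min + 8 h 53 min + 11 h 12 min + 6 h 13 min + 9 h 13 min = 53 h 27 min.

53 h 27 min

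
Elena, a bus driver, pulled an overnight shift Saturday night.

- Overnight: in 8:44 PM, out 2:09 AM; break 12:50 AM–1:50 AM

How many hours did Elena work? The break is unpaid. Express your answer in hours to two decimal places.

Overnight: 8:44 PM → midnight = 3 h 16 min; midnight → 2:09 AM = 2 h 9 min; span 5 h 25 min; less 60 min break → 4 h 25 min

4.42 hours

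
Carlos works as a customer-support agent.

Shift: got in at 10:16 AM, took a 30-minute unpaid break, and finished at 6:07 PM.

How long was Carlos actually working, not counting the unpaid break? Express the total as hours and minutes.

7 h 21 min

Shift: 10:16 AM–6:07 PM = 7 h 51 min; less 30 min break → 7 h 21 min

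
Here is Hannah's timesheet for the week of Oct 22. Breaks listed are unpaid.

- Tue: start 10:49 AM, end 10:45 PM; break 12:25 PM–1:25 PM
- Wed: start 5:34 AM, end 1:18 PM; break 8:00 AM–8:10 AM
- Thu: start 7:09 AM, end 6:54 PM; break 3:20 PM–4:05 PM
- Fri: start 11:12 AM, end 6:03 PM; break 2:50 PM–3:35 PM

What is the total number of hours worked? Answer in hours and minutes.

Tue: 10:49 AM–10:45 PM = 11 h 56 min; less 60 min break → 10 h 56 min
Wed: 5:34 AM–1:18 PM = 7 h 44 min; less 10 min break → 7 h 34 min
Thu: 7:09 AM–6:54 PM = 11 h 45 min; less 45 min break → 11 h 0 min
Fri: 11:12 AM–6:03 PM = 6 h 51 min; less 45 min break → 6 h 6 min
Total: 10 h 56 min + 7 h 34 min + 11 h 0 min + 6 h 6 min = 35 h 36 min.

35 h 36 min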